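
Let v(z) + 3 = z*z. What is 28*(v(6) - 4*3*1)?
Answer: 588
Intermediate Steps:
v(z) = -3 + z² (v(z) = -3 + z*z = -3 + z²)
28*(v(6) - 4*3*1) = 28*((-3 + 6²) - 4*3*1) = 28*((-3 + 36) - 12*1) = 28*(33 - 12) = 28*21 = 588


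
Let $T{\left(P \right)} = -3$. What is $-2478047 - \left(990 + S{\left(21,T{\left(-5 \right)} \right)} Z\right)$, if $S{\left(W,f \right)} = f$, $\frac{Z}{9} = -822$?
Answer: $-2501231$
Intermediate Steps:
$Z = -7398$ ($Z = 9 \left(-822\right) = -7398$)
$-2478047 - \left(990 + S{\left(21,T{\left(-5 \right)} \right)} Z\right) = -2478047 - \left(990 - -22194\right) = -2478047 - \left(990 + 22194\right) = -2478047 - 23184 = -2501231$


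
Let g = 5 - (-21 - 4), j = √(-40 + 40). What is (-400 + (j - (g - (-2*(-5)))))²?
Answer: 176400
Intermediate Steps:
j = 0 (j = √0 = 0)
g = 30 (g = 5 - 1*(-25) = 5 + 25 = 30)
(-400 + (j - (g - (-2*(-5)))))² = (-400 + (0 - (30 - (-2*(-5)))))² = (-400 + (0 - (30 - 10)))² = (-400 + (0 - 1*20))² = (-400 + (0 - 20))² = (-400 - 20)² = (-420)² = 176400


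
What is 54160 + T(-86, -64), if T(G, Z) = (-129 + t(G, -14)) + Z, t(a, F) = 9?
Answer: 53976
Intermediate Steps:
T(G, Z) = -120 + Z (T(G, Z) = (-129 + 9) + Z = -120 + Z)
54160 + T(-86, -64) = 54160 + (-120 - 64) = 54160 - 184 = 53976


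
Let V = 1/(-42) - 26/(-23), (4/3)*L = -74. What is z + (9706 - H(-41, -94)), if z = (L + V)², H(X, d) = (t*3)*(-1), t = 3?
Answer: 2956620619/233289 ≈ 12674.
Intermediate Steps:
L = -111/2 (L = (¾)*(-74) = -111/2 ≈ -55.500)
V = 1069/966 (V = 1*(-1/42) - 26*(-1/23) = -1/42 + 26/23 = 1069/966 ≈ 1.1066)
H(X, d) = -9 (H(X, d) = (3*3)*(-1) = 9*(-1) = -9)
z = 690217984/233289 (z = (-111/2 + 1069/966)² = (-26272/483)² = 690217984/233289 ≈ 2958.6)
z + (9706 - H(-41, -94)) = 690217984/233289 + (9706 - 1*(-9)) = 690217984/233289 + (9706 + 9) = 690217984/233289 + 9715 = 2956620619/233289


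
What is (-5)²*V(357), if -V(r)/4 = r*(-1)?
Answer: 35700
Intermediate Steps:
V(r) = 4*r (V(r) = -4*r*(-1) = -(-4)*r = 4*r)
(-5)²*V(357) = (-5)²*(4*357) = 25*1428 = 35700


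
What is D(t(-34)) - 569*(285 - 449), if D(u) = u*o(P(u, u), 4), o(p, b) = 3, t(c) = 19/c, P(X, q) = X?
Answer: 3172687/34 ≈ 93314.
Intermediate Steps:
D(u) = 3*u (D(u) = u*3 = 3*u)
D(t(-34)) - 569*(285 - 449) = 3*(19/(-34)) - 569*(285 - 449) = 3*(19*(-1/34)) - 569*(-164) = 3*(-19/34) - 1*(-93316) = -57/34 + 93316 = 3172687/34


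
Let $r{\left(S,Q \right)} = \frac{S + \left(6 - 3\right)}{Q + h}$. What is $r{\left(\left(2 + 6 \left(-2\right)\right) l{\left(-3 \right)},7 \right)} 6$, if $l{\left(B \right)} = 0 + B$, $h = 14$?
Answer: $\frac{66}{7} \approx 9.4286$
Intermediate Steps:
$l{\left(B \right)} = B$
$r{\left(S,Q \right)} = \frac{3 + S}{14 + Q}$ ($r{\left(S,Q \right)} = \frac{S + \left(6 - 3\right)}{Q + 14} = \frac{S + \left(6 - 3\right)}{14 + Q} = \frac{S + 3}{14 + Q} = \frac{3 + S}{14 + Q}$)
$r{\left(\left(2 + 6 \left(-2\right)\right) l{\left(-3 \right)},7 \right)} 6 = \frac{3 + \left(2 + 6 \left(-2\right)\right) \left(-3\right)}{14 + 7} \cdot 6 = \frac{3 + \left(2 - 12\right) \left(-3\right)}{21} \cdot 6 = \frac{3 - -30}{21} \cdot 6 = \frac{3 + 30}{21} \cdot 6 = \frac{1}{21} \cdot 33 \cdot 6 = \frac{11}{7} \cdot 6 = \frac{66}{7}$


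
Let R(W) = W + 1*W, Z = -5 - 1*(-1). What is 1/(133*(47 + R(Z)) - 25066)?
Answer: -1/19879 ≈ -5.0304e-5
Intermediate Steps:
Z = -4 (Z = -5 + 1 = -4)
R(W) = 2*W (R(W) = W + W = 2*W)
1/(133*(47 + R(Z)) - 25066) = 1/(133*(47 + 2*(-4)) - 25066) = 1/(133*(47 - 8) - 25066) = 1/(133*39 - 25066) = 1/(5187 - 25066) = 1/(-19879) = -1/19879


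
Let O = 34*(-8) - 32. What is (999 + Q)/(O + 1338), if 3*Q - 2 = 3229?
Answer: 1038/517 ≈ 2.0077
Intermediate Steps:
Q = 1077 (Q = ⅔ + (⅓)*3229 = ⅔ + 3229/3 = 1077)
O = -304 (O = -272 - 32 = -304)
(999 + Q)/(O + 1338) = (999 + 1077)/(-304 + 1338) = 2076/1034 = 2076*(1/1034) = 1038/517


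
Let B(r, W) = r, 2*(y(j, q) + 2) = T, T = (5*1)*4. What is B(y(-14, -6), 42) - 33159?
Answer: -33151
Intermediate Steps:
T = 20 (T = 5*4 = 20)
y(j, q) = 8 (y(j, q) = -2 + (½)*20 = -2 + 10 = 8)
B(y(-14, -6), 42) - 33159 = 8 - 33159 = -33151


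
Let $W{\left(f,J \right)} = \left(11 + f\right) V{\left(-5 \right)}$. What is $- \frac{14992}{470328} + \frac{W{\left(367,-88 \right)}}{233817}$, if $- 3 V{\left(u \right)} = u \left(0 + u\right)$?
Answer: $- \frac{207788236}{4582111749} \approx -0.045348$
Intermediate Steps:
$V{\left(u \right)} = - \frac{u^{2}}{3}$ ($V{\left(u \right)} = - \frac{u \left(0 + u\right)}{3} = - \frac{u u}{3} = - \frac{u^{2}}{3}$)
$W{\left(f,J \right)} = - \frac{275}{3} - \frac{25 f}{3}$ ($W{\left(f,J \right)} = \left(11 + f\right) \left(- \frac{\left(-5\right)^{2}}{3}\right) = \left(11 + f\right) \left(\left(- \frac{1}{3}\right) 25\right) = \left(11 + f\right) \left(- \frac{25}{3}\right) = - \frac{275}{3} - \frac{25 f}{3}$)
$- \frac{14992}{470328} + \frac{W{\left(367,-88 \right)}}{233817} = - \frac{14992}{470328} + \frac{- \frac{275}{3} - \frac{9175}{3}}{233817} = \left(-14992\right) \frac{1}{470328} + \left(- \frac{275}{3} - \frac{9175}{3}\right) \frac{1}{233817} = - \frac{1874}{58791} - \frac{1050}{77939} = - \frac{207788236}{4582111749}$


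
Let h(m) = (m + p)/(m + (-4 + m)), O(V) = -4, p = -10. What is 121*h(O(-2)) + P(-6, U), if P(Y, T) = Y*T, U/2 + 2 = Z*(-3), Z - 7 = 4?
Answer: 3367/6 ≈ 561.17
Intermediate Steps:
Z = 11 (Z = 7 + 4 = 11)
U = -70 (U = -4 + 2*(11*(-3)) = -4 + 2*(-33) = -4 - 66 = -70)
h(m) = (-10 + m)/(-4 + 2*m) (h(m) = (m - 10)/(m + (-4 + m)) = (-10 + m)/(-4 + 2*m))
P(Y, T) = T*Y
121*h(O(-2)) + P(-6, U) = 121*((-10 - 4)/(2*(-2 - 4))) - 70*(-6) = 121*((1/2)*(-14)/(-6)) + 420 = 121*((1/2)*(-1/6)*(-14)) + 420 = 121*(7/6) + 420 = 847/6 + 420 = 3367/6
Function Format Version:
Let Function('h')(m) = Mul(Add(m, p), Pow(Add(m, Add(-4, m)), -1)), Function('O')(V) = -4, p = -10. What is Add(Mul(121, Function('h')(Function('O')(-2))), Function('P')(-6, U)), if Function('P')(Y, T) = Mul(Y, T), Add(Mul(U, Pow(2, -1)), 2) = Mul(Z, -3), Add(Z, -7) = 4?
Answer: Rational(3367, 6) ≈ 561.17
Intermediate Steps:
Z = 11 (Z = Add(7, 4) = 11)
U = -70 (U = Add(-4, Mul(2, Mul(11, -3))) = Add(-4, Mul(2, -33)) = Add(-4, -66) = -70)
Function('h')(m) = Mul(Pow(Add(-4, Mul(2, m)), -1), Add(-10, m)) (Function('h')(m) = Mul(Add(m, -10), Pow(Add(m, Add(-4, m)), -1)) = Mul(Add(-10, m), Pow(Add(-4, Mul(2, m)), -1)) = Mul(Pow(Add(-4, Mul(2, m)), -1), Add(-10, m)))
Function('P')(Y, T) = Mul(T, Y)
Add(Mul(121, Function('h')(Function('O')(-2))), Function('P')(-6, U)) = Add(Mul(121, Mul(Rational(1, 2), Pow(Add(-2, -4), -1), Add(-10, -4))), Mul(-70, -6)) = Add(Mul(121, Mul(Rational(1, 2), Pow(-6, -1), -14)), 420) = Add(Mul(121, Mul(Rational(1, 2), Rational(-1, 6), -14)), 420) = Add(Mul(121, Rational(7, 6)), 420) = Add(Rational(847, 6), 420) = Rational(3367, 6)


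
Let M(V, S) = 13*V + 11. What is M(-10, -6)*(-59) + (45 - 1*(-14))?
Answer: 7080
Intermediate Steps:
M(V, S) = 11 + 13*V
M(-10, -6)*(-59) + (45 - 1*(-14)) = (11 + 13*(-10))*(-59) + (45 - 1*(-14)) = (11 - 130)*(-59) + (45 + 14) = -119*(-59) + 59 = 7021 + 59 = 7080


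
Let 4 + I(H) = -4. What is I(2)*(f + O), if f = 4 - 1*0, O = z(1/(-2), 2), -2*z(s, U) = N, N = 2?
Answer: -24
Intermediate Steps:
I(H) = -8 (I(H) = -4 - 4 = -8)
z(s, U) = -1 (z(s, U) = -1/2*2 = -1)
O = -1
f = 4 (f = 4 + 0 = 4)
I(2)*(f + O) = -8*(4 - 1) = -8*3 = -24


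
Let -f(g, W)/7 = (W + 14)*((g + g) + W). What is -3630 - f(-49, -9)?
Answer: -7375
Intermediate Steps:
f(g, W) = -7*(14 + W)*(W + 2*g) (f(g, W) = -7*(W + 14)*((g + g) + W) = -7*(14 + W)*(2*g + W) = -7*(14 + W)*(W + 2*g))
-3630 - f(-49, -9) = -3630 - (-196*(-49) - 98*(-9) - 7*(-9)² - 14*(-9)*(-49)) = -3630 - (9604 + 882 - 7*81 - 6174) = -3630 - (9604 + 882 - 567 - 6174) = -3630 - 1*3745 = -3630 - 3745 = -7375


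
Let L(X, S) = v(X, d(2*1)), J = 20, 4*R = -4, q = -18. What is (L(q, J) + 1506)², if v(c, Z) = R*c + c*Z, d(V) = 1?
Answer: 2268036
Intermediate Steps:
R = -1 (R = (¼)*(-4) = -1)
v(c, Z) = -c + Z*c (v(c, Z) = -c + c*Z = -c + Z*c)
L(X, S) = 0 (L(X, S) = X*(-1 + 1) = X*0 = 0)
(L(q, J) + 1506)² = (0 + 1506)² = 1506² = 2268036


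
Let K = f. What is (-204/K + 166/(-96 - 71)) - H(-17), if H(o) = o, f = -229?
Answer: 646185/38243 ≈ 16.897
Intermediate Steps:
K = -229
(-204/K + 166/(-96 - 71)) - H(-17) = (-204/(-229) + 166/(-96 - 71)) - 1*(-17) = (-204*(-1/229) + 166/(-167)) + 17 = (204/229 + 166*(-1/167)) + 17 = (204/229 - 166/167) + 17 = -3946/38243 + 17 = 646185/38243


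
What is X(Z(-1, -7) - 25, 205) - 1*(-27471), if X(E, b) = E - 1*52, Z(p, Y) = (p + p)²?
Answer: 27398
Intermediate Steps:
Z(p, Y) = 4*p² (Z(p, Y) = (2*p)² = 4*p²)
X(E, b) = -52 + E (X(E, b) = E - 52 = -52 + E)
X(Z(-1, -7) - 25, 205) - 1*(-27471) = (-52 + (4*(-1)² - 25)) - 1*(-27471) = (-52 + (4*1 - 25)) + 27471 = (-52 + (4 - 25)) + 27471 = (-52 - 21) + 27471 = -73 + 27471 = 27398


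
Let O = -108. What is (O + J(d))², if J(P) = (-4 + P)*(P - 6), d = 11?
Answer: 5329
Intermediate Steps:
J(P) = (-6 + P)*(-4 + P) (J(P) = (-4 + P)*(-6 + P) = (-6 + P)*(-4 + P))
(O + J(d))² = (-108 + (24 + 11² - 10*11))² = (-108 + (24 + 121 - 110))² = (-108 + 35)² = (-73)² = 5329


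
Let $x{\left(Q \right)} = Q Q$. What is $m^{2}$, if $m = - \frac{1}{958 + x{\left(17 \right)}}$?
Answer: $\frac{1}{1555009} \approx 6.4308 \cdot 10^{-7}$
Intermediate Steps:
$x{\left(Q \right)} = Q^{2}$
$m = - \frac{1}{1247}$ ($m = - \frac{1}{958 + 17^{2}} = - \frac{1}{958 + 289} = - \frac{1}{1247} \approx -0.00080192$)
$m^{2} = \left(- \frac{1}{1247}\right)^{2} = \frac{1}{1555009}$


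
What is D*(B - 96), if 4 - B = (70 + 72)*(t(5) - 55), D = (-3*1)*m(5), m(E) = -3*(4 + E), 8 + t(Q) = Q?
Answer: 659664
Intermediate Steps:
t(Q) = -8 + Q
m(E) = -12 - 3*E
D = 81 (D = (-3*1)*(-12 - 3*5) = -3*(-12 - 15) = -3*(-27) = 81)
B = 8240 (B = 4 - (70 + 72)*((-8 + 5) - 55) = 4 - 142*(-3 - 55) = 4 - 142*(-58) = 4 - 1*(-8236) = 4 + 8236 = 8240)
D*(B - 96) = 81*(8240 - 96) = 81*8144 = 659664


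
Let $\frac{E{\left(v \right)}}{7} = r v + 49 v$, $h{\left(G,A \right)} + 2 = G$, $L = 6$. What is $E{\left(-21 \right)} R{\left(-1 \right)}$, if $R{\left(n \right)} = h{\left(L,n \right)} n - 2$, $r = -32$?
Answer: $14994$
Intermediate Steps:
$h{\left(G,A \right)} = -2 + G$
$R{\left(n \right)} = -2 + 4 n$ ($R{\left(n \right)} = \left(-2 + 6\right) n - 2 = 4 n - 2 = -2 + 4 n$)
$E{\left(v \right)} = 119 v$ ($E{\left(v \right)} = 7 \left(- 32 v + 49 v\right) = 7 \cdot 17 v = 119 v$)
$E{\left(-21 \right)} R{\left(-1 \right)} = 119 \left(-21\right) \left(-2 + 4 \left(-1\right)\right) = - 2499 \left(-2 - 4\right) = \left(-2499\right) \left(-6\right) = 14994$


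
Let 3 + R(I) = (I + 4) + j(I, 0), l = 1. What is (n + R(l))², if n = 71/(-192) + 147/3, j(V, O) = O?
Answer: 94497841/36864 ≈ 2563.4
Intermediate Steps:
R(I) = 1 + I (R(I) = -3 + ((I + 4) + 0) = -3 + ((4 + I) + 0) = -3 + (4 + I) = 1 + I)
n = 9337/192 (n = 71*(-1/192) + 147*(⅓) = -71/192 + 49 = 9337/192 ≈ 48.630)
(n + R(l))² = (9337/192 + (1 + 1))² = (9337/192 + 2)² = (9721/192)² = 94497841/36864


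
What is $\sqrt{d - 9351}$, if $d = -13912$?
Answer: $i \sqrt{23263} \approx 152.52 i$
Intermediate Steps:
$\sqrt{d - 9351} = \sqrt{-13912 - 9351} = \sqrt{-23263} = i \sqrt{23263}$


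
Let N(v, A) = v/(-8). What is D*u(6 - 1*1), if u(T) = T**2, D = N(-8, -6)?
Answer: 25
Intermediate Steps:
N(v, A) = -v/8 (N(v, A) = v*(-1/8) = -v/8)
D = 1 (D = -1/8*(-8) = 1)
D*u(6 - 1*1) = 1*(6 - 1*1)**2 = 1*(6 - 1)**2 = 1*5**2 = 1*25 = 25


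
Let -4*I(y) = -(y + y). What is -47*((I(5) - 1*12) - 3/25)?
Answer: 22607/50 ≈ 452.14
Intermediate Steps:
I(y) = y/2 (I(y) = -(-1)*(y + y)/4 = -(-1)*2*y/4 = -(-1)*y/2 = y/2)
-47*((I(5) - 1*12) - 3/25) = -47*(((½)*5 - 1*12) - 3/25) = -47*((5/2 - 12) - 3*1/25) = -47*(-19/2 - 3/25) = -47*(-481/50) = 22607/50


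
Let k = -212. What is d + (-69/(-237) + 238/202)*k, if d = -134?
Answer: -3554674/7979 ≈ -445.50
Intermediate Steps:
d + (-69/(-237) + 238/202)*k = -134 + (-69/(-237) + 238/202)*(-212) = -134 + (-69*(-1/237) + 238*(1/202))*(-212) = -134 + (23/79 + 119/101)*(-212) = -134 + (11724/7979)*(-212) = -134 - 2485488/7979 = -3554674/7979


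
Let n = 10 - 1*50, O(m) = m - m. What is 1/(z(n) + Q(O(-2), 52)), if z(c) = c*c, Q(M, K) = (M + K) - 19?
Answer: 1/1633 ≈ 0.00061237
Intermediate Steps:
O(m) = 0
Q(M, K) = -19 + K + M (Q(M, K) = (K + M) - 19 = -19 + K + M)
n = -40 (n = 10 - 50 = -40)
z(c) = c²
1/(z(n) + Q(O(-2), 52)) = 1/((-40)² + (-19 + 52 + 0)) = 1/(1600 + 33) = 1/1633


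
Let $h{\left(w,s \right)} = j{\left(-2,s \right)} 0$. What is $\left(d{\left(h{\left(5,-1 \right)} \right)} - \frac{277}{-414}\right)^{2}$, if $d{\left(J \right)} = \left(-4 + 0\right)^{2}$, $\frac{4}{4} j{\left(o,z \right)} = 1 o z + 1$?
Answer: $\frac{47623801}{171396} \approx 277.86$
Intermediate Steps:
$j{\left(o,z \right)} = 1 + o z$ ($j{\left(o,z \right)} = 1 o z + 1 = o z + 1 = 1 + o z$)
$h{\left(w,s \right)} = 0$ ($h{\left(w,s \right)} = \left(1 - 2 s\right) 0 = 0$)
$d{\left(J \right)} = 16$ ($d{\left(J \right)} = \left(-4\right)^{2} = 16$)
$\left(d{\left(h{\left(5,-1 \right)} \right)} - \frac{277}{-414}\right)^{2} = \left(16 - \frac{277}{-414}\right)^{2} = \left(16 - - \frac{277}{414}\right)^{2} = \left(16 + \frac{277}{414}\right)^{2} = \left(\frac{6901}{414}\right)^{2} = \frac{47623801}{171396}$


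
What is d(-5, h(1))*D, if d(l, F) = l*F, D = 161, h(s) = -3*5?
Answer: 12075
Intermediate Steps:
h(s) = -15
d(l, F) = F*l
d(-5, h(1))*D = -15*(-5)*161 = 75*161 = 12075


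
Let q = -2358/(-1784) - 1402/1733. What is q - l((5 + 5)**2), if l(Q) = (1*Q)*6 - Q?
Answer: -772125377/1545836 ≈ -499.49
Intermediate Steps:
l(Q) = 5*Q (l(Q) = Q*6 - Q = 6*Q - Q = 5*Q)
q = 792623/1545836 (q = -2358*(-1/1784) - 1402*1/1733 = 1179/892 - 1402/1733 = 792623/1545836 ≈ 0.51275)
q - l((5 + 5)**2) = 792623/1545836 - 5*(5 + 5)**2 = 792623/1545836 - 5*10**2 = 792623/1545836 - 5*100 = 792623/1545836 - 1*500 = 792623/1545836 - 500 = -772125377/1545836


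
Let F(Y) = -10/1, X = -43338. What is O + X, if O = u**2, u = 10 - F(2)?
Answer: -42938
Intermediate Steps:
F(Y) = -10 (F(Y) = -10*1 = -10)
u = 20 (u = 10 - 1*(-10) = 10 + 10 = 20)
O = 400 (O = 20**2 = 400)
O + X = 400 - 43338 = -42938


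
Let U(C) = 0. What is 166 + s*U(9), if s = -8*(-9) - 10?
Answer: 166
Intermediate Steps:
s = 62 (s = 72 - 10 = 62)
166 + s*U(9) = 166 + 62*0 = 166 + 0 = 166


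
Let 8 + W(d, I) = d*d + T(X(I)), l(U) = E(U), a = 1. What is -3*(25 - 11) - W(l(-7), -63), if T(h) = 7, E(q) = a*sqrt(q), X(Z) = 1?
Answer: -34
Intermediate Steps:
E(q) = sqrt(q) (E(q) = 1*sqrt(q) = sqrt(q))
l(U) = sqrt(U)
W(d, I) = -1 + d**2 (W(d, I) = -8 + (d*d + 7) = -8 + (d**2 + 7) = -8 + (7 + d**2) = -1 + d**2)
-3*(25 - 11) - W(l(-7), -63) = -3*(25 - 11) - (-1 + (sqrt(-7))**2) = -3*14 - (-1 + (I*sqrt(7))**2) = -42 - (-1 - 7) = -42 - 1*(-8) = -42 + 8 = -34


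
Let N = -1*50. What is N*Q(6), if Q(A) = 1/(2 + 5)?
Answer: -50/7 ≈ -7.1429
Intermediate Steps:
Q(A) = ⅐ (Q(A) = 1/7 = ⅐)
N = -50
N*Q(6) = -50*⅐ = -50/7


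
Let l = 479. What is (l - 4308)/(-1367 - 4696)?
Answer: 3829/6063 ≈ 0.63154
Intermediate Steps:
(l - 4308)/(-1367 - 4696) = (479 - 4308)/(-1367 - 4696) = -3829/(-6063) = -3829*(-1/6063) = 3829/6063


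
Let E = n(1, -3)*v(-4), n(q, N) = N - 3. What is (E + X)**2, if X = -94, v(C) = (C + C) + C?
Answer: 484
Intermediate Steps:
n(q, N) = -3 + N
v(C) = 3*C (v(C) = 2*C + C = 3*C)
E = 72 (E = (-3 - 3)*(3*(-4)) = -6*(-12) = 72)
(E + X)**2 = (72 - 94)**2 = (-22)**2 = 484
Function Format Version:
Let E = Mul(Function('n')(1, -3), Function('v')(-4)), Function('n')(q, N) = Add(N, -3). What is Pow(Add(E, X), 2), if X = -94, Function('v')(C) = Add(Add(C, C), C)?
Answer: 484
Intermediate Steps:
Function('n')(q, N) = Add(-3, N)
Function('v')(C) = Mul(3, C) (Function('v')(C) = Add(Mul(2, C), C) = Mul(3, C))
E = 72 (E = Mul(Add(-3, -3), Mul(3, -4)) = Mul(-6, -12) = 72)
Pow(Add(E, X), 2) = Pow(Add(72, -94), 2) = Pow(-22, 2) = 484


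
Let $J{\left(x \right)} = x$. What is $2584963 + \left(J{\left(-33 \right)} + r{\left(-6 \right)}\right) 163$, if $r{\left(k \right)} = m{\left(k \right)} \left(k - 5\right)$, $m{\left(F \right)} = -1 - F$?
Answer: $2570619$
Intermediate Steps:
$r{\left(k \right)} = \left(-1 - k\right) \left(-5 + k\right)$ ($r{\left(k \right)} = \left(-1 - k\right) \left(k - 5\right) = \left(-1 - k\right) \left(-5 + k\right)$)
$2584963 + \left(J{\left(-33 \right)} + r{\left(-6 \right)}\right) 163 = 2584963 + \left(-33 - \left(1 - 6\right) \left(-5 - 6\right)\right) 163 = 2584963 + \left(-33 - \left(-5\right) \left(-11\right)\right) 163 = 2584963 + \left(-33 - 55\right) 163 = 2584963 - 14344 = 2570619$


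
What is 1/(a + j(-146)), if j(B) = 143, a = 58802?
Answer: 1/58945 ≈ 1.6965e-5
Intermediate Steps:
1/(a + j(-146)) = 1/(58802 + 143) = 1/58945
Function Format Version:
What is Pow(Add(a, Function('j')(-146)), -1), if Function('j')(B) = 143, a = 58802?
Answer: Rational(1, 58945) ≈ 1.6965e-5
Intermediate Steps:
Pow(Add(a, Function('j')(-146)), -1) = Pow(Add(58802, 143), -1) = Pow(58945, -1) = Rational(1, 58945)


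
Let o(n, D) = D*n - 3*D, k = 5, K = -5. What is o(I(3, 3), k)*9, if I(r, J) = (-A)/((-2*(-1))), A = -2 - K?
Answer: -405/2 ≈ -202.50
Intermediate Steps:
A = 3 (A = -2 - 1*(-5) = -2 + 5 = 3)
I(r, J) = -3/2 (I(r, J) = (-1*3)/((-2*(-1))) = -3/2)
o(n, D) = -3*D + D*n
o(I(3, 3), k)*9 = (5*(-3 - 3/2))*9 = (5*(-9/2))*9 = -45/2*9 = -405/2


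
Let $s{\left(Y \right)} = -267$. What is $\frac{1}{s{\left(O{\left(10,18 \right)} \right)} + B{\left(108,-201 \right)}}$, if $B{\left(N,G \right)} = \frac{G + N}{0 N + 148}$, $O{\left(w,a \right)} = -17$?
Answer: $- \frac{148}{39609} \approx -0.0037365$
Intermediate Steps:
$B{\left(N,G \right)} = \frac{G}{148} + \frac{N}{148}$ ($B{\left(N,G \right)} = \frac{G + N}{0 + 148} = \frac{G + N}{148} = \left(G + N\right) \frac{1}{148} = \frac{G}{148} + \frac{N}{148}$)
$\frac{1}{s{\left(O{\left(10,18 \right)} \right)} + B{\left(108,-201 \right)}} = \frac{1}{-267 + \left(\frac{1}{148} \left(-201\right) + \frac{1}{148} \cdot 108\right)} = \frac{1}{-267 + \left(- \frac{201}{148} + \frac{27}{37}\right)} = \frac{1}{-267 - \frac{93}{148}} = \frac{1}{- \frac{39609}{148}} = - \frac{148}{39609}$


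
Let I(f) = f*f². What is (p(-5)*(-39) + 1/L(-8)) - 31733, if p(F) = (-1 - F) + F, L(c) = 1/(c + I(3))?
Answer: -31675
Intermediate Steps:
I(f) = f³
L(c) = 1/(27 + c) (L(c) = 1/(c + 3³) = 1/(c + 27) = 1/(27 + c))
p(F) = -1
(p(-5)*(-39) + 1/L(-8)) - 31733 = (-1*(-39) + 1/(1/(27 - 8))) - 31733 = (39 + 1/(1/19)) - 31733 = (39 + 19) - 31733 = 58 - 31733 = -31675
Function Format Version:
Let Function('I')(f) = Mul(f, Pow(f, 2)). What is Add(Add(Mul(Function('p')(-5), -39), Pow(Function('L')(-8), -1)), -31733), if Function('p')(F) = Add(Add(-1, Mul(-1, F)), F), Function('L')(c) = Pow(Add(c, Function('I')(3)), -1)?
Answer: -31675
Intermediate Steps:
Function('I')(f) = Pow(f, 3)
Function('L')(c) = Pow(Add(27, c), -1) (Function('L')(c) = Pow(Add(c, Pow(3, 3)), -1) = Pow(Add(c, 27), -1) = Pow(Add(27, c), -1))
Function('p')(F) = -1
Add(Add(Mul(Function('p')(-5), -39), Pow(Function('L')(-8), -1)), -31733) = Add(Add(Mul(-1, -39), Pow(Pow(Add(27, -8), -1), -1)), -31733) = Add(Add(39, Pow(Pow(19, -1), -1)), -31733) = Add(Add(39, Pow(Rational(1, 19), -1)), -31733) = Add(Add(39, 19), -31733) = Add(58, -31733) = -31675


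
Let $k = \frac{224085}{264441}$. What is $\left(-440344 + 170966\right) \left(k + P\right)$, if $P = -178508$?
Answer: $\frac{4238627805741818}{88147} \approx 4.8086 \cdot 10^{10}$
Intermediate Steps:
$k = \frac{74695}{88147}$ ($k = 224085 \cdot \frac{1}{264441} = \frac{74695}{88147} \approx 0.84739$)
$\left(-440344 + 170966\right) \left(k + P\right) = \left(-440344 + 170966\right) \left(\frac{74695}{88147} - 178508\right) = \left(-269378\right) \left(- \frac{15734869981}{88147}\right) = \frac{4238627805741818}{88147}$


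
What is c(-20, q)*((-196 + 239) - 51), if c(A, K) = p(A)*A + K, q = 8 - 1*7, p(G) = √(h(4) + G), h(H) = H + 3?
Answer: -8 + 160*I*√13 ≈ -8.0 + 576.89*I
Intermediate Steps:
h(H) = 3 + H
p(G) = √(7 + G) (p(G) = √((3 + 4) + G) = √(7 + G))
q = 1 (q = 8 - 7 = 1)
c(A, K) = K + A*√(7 + A) (c(A, K) = √(7 + A)*A + K = A*√(7 + A) + K = K + A*√(7 + A))
c(-20, q)*((-196 + 239) - 51) = (1 - 20*√(7 - 20))*((-196 + 239) - 51) = (1 - 20*I*√13)*(43 - 51) = (1 - 20*I*√13)*(-8) = -8 + 160*I*√13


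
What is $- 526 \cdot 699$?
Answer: $-367674$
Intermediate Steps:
$- 526 \cdot 699 = \left(-1\right) 367674 = -367674$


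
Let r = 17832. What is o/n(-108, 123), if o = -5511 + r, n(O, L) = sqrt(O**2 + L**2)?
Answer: 4107*sqrt(2977)/2977 ≈ 75.272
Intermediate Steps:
n(O, L) = sqrt(L**2 + O**2)
o = 12321 (o = -5511 + 17832 = 12321)
o/n(-108, 123) = 12321/(sqrt(123**2 + (-108)**2)) = 12321/(sqrt(15129 + 11664)) = 12321/(sqrt(26793)) = 12321/((3*sqrt(2977))) = 12321*(sqrt(2977)/8931) = 4107*sqrt(2977)/2977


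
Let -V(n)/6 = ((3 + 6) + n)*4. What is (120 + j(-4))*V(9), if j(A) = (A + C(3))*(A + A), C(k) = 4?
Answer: -51840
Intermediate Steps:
j(A) = 2*A*(4 + A) (j(A) = (A + 4)*(A + A) = (4 + A)*(2*A) = 2*A*(4 + A))
V(n) = -216 - 24*n (V(n) = -6*((3 + 6) + n)*4 = -6*(9 + n)*4 = -6*(36 + 4*n) = -216 - 24*n)
(120 + j(-4))*V(9) = (120 + 2*(-4)*(4 - 4))*(-216 - 24*9) = (120 + 2*(-4)*0)*(-216 - 216) = (120 + 0)*(-432) = 120*(-432) = -51840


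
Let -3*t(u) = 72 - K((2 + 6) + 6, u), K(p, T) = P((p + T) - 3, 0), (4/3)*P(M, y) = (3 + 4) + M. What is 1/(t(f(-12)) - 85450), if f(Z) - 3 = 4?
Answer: -4/341871 ≈ -1.1700e-5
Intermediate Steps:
P(M, y) = 21/4 + 3*M/4 (P(M, y) = 3*((3 + 4) + M)/4 = 3*(7 + M)/4 = 21/4 + 3*M/4)
f(Z) = 7 (f(Z) = 3 + 4 = 7)
K(p, T) = 3 + 3*T/4 + 3*p/4 (K(p, T) = 21/4 + 3*((p + T) - 3)/4 = 21/4 + 3*((T + p) - 3)/4 = 21/4 + 3*(-3 + T + p)/4 = 21/4 + (-9/4 + 3*T/4 + 3*p/4) = 3 + 3*T/4 + 3*p/4)
t(u) = -39/2 + u/4 (t(u) = -(72 - (3 + 3*u/4 + 3*((2 + 6) + 6)/4))/3 = -(72 - (3 + 3*u/4 + 3*(8 + 6)/4))/3 = -(72 - (3 + 3*u/4 + (¾)*14))/3 = -(72 - (3 + 3*u/4 + 21/2))/3 = -(72 - (27/2 + 3*u/4))/3 = -(72 + (-27/2 - 3*u/4))/3 = -(117/2 - 3*u/4)/3 = -39/2 + u/4)
1/(t(f(-12)) - 85450) = 1/((-39/2 + (¼)*7) - 85450) = 1/((-39/2 + 7/4) - 85450) = 1/(-71/4 - 85450) = 1/(-341871/4) = -4/341871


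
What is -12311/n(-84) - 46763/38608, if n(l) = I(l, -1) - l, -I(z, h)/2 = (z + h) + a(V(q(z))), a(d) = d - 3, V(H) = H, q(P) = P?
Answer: -123829413/4131056 ≈ -29.975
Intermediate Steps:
a(d) = -3 + d
I(z, h) = 6 - 4*z - 2*h (I(z, h) = -2*((z + h) + (-3 + z)) = -2*((h + z) + (-3 + z)) = -2*(-3 + h + 2*z) = 6 - 4*z - 2*h)
n(l) = 8 - 5*l (n(l) = (6 - 4*l - 2*(-1)) - l = (6 - 4*l + 2) - l = (8 - 4*l) - l = 8 - 5*l)
-12311/n(-84) - 46763/38608 = -12311/(8 - 5*(-84)) - 46763/38608 = -12311/(8 + 420) - 46763*1/38608 = -12311/428 - 46763/38608 = -123829413/4131056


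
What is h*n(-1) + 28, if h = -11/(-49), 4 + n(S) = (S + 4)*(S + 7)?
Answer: 218/7 ≈ 31.143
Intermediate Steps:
n(S) = -4 + (4 + S)*(7 + S) (n(S) = -4 + (S + 4)*(S + 7) = -4 + (4 + S)*(7 + S))
h = 11/49 (h = -11*(-1/49) = 11/49 ≈ 0.22449)
h*n(-1) + 28 = 11*(24 + (-1)**2 + 11*(-1))/49 + 28 = 11*(24 + 1 - 11)/49 + 28 = (11/49)*14 + 28 = 22/7 + 28 = 218/7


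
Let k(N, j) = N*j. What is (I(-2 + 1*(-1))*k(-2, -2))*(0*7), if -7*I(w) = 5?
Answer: 0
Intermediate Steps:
I(w) = -5/7 (I(w) = -1/7*5 = -5/7)
(I(-2 + 1*(-1))*k(-2, -2))*(0*7) = (-(-10)*(-2)/7)*(0*7) = -5/7*4*0 = -20/7*0 = 0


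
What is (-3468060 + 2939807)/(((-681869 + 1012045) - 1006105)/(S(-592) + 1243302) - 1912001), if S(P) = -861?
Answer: 656323185573/2375549110370 ≈ 0.27628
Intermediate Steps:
(-3468060 + 2939807)/(((-681869 + 1012045) - 1006105)/(S(-592) + 1243302) - 1912001) = (-3468060 + 2939807)/(((-681869 + 1012045) - 1006105)/(-861 + 1243302) - 1912001) = -528253/((330176 - 1006105)/1242441 - 1912001) = -528253/(-675929*1/1242441 - 1912001) = -528253/(-675929/1242441 - 1912001) = -528253/(-2375549110370/1242441) = -528253*(-1242441/2375549110370) = 656323185573/2375549110370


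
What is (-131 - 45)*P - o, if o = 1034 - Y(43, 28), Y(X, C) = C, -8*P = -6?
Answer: -1138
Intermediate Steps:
P = ¾ (P = -⅛*(-6) = ¾ ≈ 0.75000)
o = 1006 (o = 1034 - 1*28 = 1034 - 28 = 1006)
(-131 - 45)*P - o = (-131 - 45)*(¾) - 1*1006 = -176*¾ - 1006 = -132 - 1006 = -1138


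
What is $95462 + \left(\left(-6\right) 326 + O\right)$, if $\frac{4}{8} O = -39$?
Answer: $93428$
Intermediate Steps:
$O = -78$ ($O = 2 \left(-39\right) = -78$)
$95462 + \left(\left(-6\right) 326 + O\right) = 95462 - 2034 = 93428$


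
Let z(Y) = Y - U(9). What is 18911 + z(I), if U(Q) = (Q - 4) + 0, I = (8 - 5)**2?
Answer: 18915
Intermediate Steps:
I = 9 (I = 3**2 = 9)
U(Q) = -4 + Q (U(Q) = (-4 + Q) + 0 = -4 + Q)
z(Y) = -5 + Y (z(Y) = Y - (-4 + 9) = Y - 1*5 = Y - 5 = -5 + Y)
18911 + z(I) = 18911 + (-5 + 9) = 18911 + 4 = 18915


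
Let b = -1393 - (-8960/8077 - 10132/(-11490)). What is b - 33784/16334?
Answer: -528600192899189/378968114955 ≈ -1394.8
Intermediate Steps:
b = -64627937327/46402365 (b = -1393 - (-8960*1/8077 - 10132*(-1/11490)) = -1393 - (-8960/8077 + 5066/5745) = -1393 - 1*(-10557118/46402365) = -1393 + 10557118/46402365 = -64627937327/46402365 ≈ -1392.8)
b - 33784/16334 = -64627937327/46402365 - 33784/16334 = -64627937327/46402365 - 1*16892/8167 = -64627937327/46402365 - 16892/8167 = -528600192899189/378968114955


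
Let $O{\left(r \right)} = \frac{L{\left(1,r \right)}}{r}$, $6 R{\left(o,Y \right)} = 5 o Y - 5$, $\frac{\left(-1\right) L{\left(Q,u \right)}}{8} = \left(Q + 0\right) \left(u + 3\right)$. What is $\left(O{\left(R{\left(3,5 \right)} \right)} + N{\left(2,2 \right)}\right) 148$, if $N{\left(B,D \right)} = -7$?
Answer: $- \frac{88356}{35} \approx -2524.5$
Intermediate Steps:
$L{\left(Q,u \right)} = - 8 Q \left(3 + u\right)$ ($L{\left(Q,u \right)} = - 8 \left(Q + 0\right) \left(u + 3\right) = - 8 Q \left(3 + u\right)$)
$R{\left(o,Y \right)} = - \frac{5}{6} + \frac{5 Y o}{6}$ ($R{\left(o,Y \right)} = \frac{5 o Y - 5}{6} = \frac{5 Y o - 5}{6} = \frac{-5 + 5 Y o}{6} = - \frac{5}{6} + \frac{5 Y o}{6}$)
$O{\left(r \right)} = \frac{-24 - 8 r}{r}$ ($O{\left(r \right)} = \frac{\left(-8\right) 1 \left(3 + r\right)}{r} = \frac{-24 - 8 r}{r}$)
$\left(O{\left(R{\left(3,5 \right)} \right)} + N{\left(2,2 \right)}\right) 148 = \left(\left(-8 - \frac{24}{- \frac{5}{6} + \frac{5}{6} \cdot 5 \cdot 3}\right) - 7\right) 148 = \left(\left(-8 - \frac{24}{- \frac{5}{6} + \frac{25}{2}}\right) - 7\right) 148 = \left(\left(-8 - \frac{24}{\frac{35}{3}}\right) - 7\right) 148 = \left(\left(-8 - \frac{72}{35}\right) - 7\right) 148 = \left(- \frac{352}{35} - 7\right) 148 = \left(- \frac{597}{35}\right) 148 = - \frac{88356}{35}$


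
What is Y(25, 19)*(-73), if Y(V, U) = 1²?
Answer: -73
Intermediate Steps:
Y(V, U) = 1
Y(25, 19)*(-73) = 1*(-73) = -73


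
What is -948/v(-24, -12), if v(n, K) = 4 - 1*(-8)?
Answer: -79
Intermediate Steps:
v(n, K) = 12 (v(n, K) = 4 + 8 = 12)
-948/v(-24, -12) = -948/12 = -948*1/12 = -79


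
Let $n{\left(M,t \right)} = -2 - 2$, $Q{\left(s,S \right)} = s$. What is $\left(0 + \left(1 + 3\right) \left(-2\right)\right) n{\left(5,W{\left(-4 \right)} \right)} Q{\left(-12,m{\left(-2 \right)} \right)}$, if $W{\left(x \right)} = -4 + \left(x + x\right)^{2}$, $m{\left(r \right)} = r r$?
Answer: $-384$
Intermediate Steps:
$m{\left(r \right)} = r^{2}$
$W{\left(x \right)} = -4 + 4 x^{2}$ ($W{\left(x \right)} = -4 + \left(2 x\right)^{2} = -4 + 4 x^{2}$)
$n{\left(M,t \right)} = -4$
$\left(0 + \left(1 + 3\right) \left(-2\right)\right) n{\left(5,W{\left(-4 \right)} \right)} Q{\left(-12,m{\left(-2 \right)} \right)} = \left(0 + \left(1 + 3\right) \left(-2\right)\right) \left(-4\right) \left(-12\right) = \left(0 + 4 \left(-2\right)\right) \left(-4\right) \left(-12\right) = \left(0 - 8\right) \left(-4\right) \left(-12\right) = \left(-8\right) \left(-4\right) \left(-12\right) = 32 \left(-12\right) = -384$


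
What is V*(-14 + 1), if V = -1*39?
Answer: 507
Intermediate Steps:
V = -39
V*(-14 + 1) = -39*(-14 + 1) = -39*(-13) = 507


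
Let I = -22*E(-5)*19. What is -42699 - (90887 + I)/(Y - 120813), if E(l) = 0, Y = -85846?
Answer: -8824041754/206659 ≈ -42699.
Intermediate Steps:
I = 0 (I = -22*0*19 = 0*19 = 0)
-42699 - (90887 + I)/(Y - 120813) = -42699 - (90887 + 0)/(-85846 - 120813) = -42699 - 90887/(-206659) = -42699 - 90887*(-1)/206659 = -42699 - 1*(-90887/206659) = -42699 + 90887/206659 = -8824041754/206659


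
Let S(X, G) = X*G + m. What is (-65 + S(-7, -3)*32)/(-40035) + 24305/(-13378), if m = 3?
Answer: -982455409/535588230 ≈ -1.8343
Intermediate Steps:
S(X, G) = 3 + G*X (S(X, G) = X*G + 3 = G*X + 3 = 3 + G*X)
(-65 + S(-7, -3)*32)/(-40035) + 24305/(-13378) = (-65 + (3 - 3*(-7))*32)/(-40035) + 24305/(-13378) = (-65 + (3 + 21)*32)*(-1/40035) + 24305*(-1/13378) = (-65 + 24*32)*(-1/40035) - 24305/13378 = (-65 + 768)*(-1/40035) - 24305/13378 = 703*(-1/40035) - 24305/13378 = -703/40035 - 24305/13378 = -982455409/535588230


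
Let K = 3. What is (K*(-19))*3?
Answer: -171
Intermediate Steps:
(K*(-19))*3 = (3*(-19))*3 = -57*3 = -171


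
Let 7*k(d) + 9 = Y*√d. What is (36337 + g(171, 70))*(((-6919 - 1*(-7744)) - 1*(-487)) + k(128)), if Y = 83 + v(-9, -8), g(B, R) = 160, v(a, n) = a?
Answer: 334859975/7 + 21606224*√2/7 ≈ 5.2202e+7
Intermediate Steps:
Y = 74 (Y = 83 - 9 = 74)
k(d) = -9/7 + 74*√d/7 (k(d) = -9/7 + (74*√d)/7 = -9/7 + 74*√d/7)
(36337 + g(171, 70))*(((-6919 - 1*(-7744)) - 1*(-487)) + k(128)) = (36337 + 160)*(((-6919 - 1*(-7744)) - 1*(-487)) + (-9/7 + 74*√128/7)) = 36497*(((-6919 + 7744) + 487) + (-9/7 + 74*(8*√2)/7)) = 36497*((825 + 487) + (-9/7 + 592*√2/7)) = 36497*(1312 + (-9/7 + 592*√2/7)) = 36497*(9175/7 + 592*√2/7) = 334859975/7 + 21606224*√2/7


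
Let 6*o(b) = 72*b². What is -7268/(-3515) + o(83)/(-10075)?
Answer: -43470584/7082725 ≈ -6.1376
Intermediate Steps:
o(b) = 12*b² (o(b) = (72*b²)/6 = 12*b²)
-7268/(-3515) + o(83)/(-10075) = -7268/(-3515) + (12*83²)/(-10075) = -7268*(-1/3515) + (12*6889)*(-1/10075) = 7268/3515 + 82668*(-1/10075) = 7268/3515 - 82668/10075 = -43470584/7082725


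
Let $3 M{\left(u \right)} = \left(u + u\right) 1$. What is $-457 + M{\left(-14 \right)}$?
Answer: $- \frac{1399}{3} \approx -466.33$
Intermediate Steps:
$M{\left(u \right)} = \frac{2 u}{3}$ ($M{\left(u \right)} = \frac{\left(u + u\right) 1}{3} = \frac{2 u 1}{3} = \frac{2 u}{3}$)
$-457 + M{\left(-14 \right)} = -457 + \frac{2}{3} \left(-14\right) = -457 - \frac{28}{3} = - \frac{1399}{3}$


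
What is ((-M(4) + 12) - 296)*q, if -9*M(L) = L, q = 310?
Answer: -791120/9 ≈ -87902.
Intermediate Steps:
M(L) = -L/9
((-M(4) + 12) - 296)*q = ((-(-1)*4/9 + 12) - 296)*310 = ((-1*(-4/9) + 12) - 296)*310 = ((4/9 + 12) - 296)*310 = (112/9 - 296)*310 = -2552/9*310 = -791120/9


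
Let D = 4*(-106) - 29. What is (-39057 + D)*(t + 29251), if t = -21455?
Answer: -308019960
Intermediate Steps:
D = -453 (D = -424 - 29 = -453)
(-39057 + D)*(t + 29251) = (-39057 - 453)*(-21455 + 29251) = -39510*7796 = -308019960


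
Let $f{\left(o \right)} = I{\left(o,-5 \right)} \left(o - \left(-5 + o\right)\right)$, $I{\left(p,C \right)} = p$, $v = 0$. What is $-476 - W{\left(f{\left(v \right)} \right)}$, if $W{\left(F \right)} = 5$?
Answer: $-481$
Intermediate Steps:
$f{\left(o \right)} = 5 o$ ($f{\left(o \right)} = o \left(o - \left(-5 + o\right)\right) = o 5 = 5 o$)
$-476 - W{\left(f{\left(v \right)} \right)} = -476 - 5 = -481$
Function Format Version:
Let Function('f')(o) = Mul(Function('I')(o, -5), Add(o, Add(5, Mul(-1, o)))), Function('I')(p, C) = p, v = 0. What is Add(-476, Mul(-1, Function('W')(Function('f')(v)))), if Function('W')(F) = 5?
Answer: -481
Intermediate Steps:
Function('f')(o) = Mul(5, o) (Function('f')(o) = Mul(o, Add(o, Add(5, Mul(-1, o)))) = Mul(o, 5) = Mul(5, o))
Add(-476, Mul(-1, Function('W')(Function('f')(v)))) = Add(-476, Mul(-1, 5)) = Add(-476, -5) = -481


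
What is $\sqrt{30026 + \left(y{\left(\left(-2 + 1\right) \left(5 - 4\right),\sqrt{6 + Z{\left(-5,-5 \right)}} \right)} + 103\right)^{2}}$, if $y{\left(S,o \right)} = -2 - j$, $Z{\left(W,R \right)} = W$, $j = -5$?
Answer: $23 \sqrt{78} \approx 203.13$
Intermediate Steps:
$y{\left(S,o \right)} = 3$ ($y{\left(S,o \right)} = -2 - -5 = -2 + 5 = 3$)
$\sqrt{30026 + \left(y{\left(\left(-2 + 1\right) \left(5 - 4\right),\sqrt{6 + Z{\left(-5,-5 \right)}} \right)} + 103\right)^{2}} = \sqrt{30026 + \left(3 + 103\right)^{2}} = \sqrt{30026 + 106^{2}} = \sqrt{30026 + 11236} = \sqrt{41262} = 23 \sqrt{78}$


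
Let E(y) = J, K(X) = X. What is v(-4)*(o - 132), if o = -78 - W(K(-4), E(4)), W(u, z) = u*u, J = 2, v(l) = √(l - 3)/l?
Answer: 113*I*√7/2 ≈ 149.48*I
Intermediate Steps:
v(l) = √(-3 + l)/l
E(y) = 2
W(u, z) = u²
o = -94 (o = -78 - 1*(-4)² = -78 - 1*16 = -78 - 16 = -94)
v(-4)*(o - 132) = (√(-3 - 4)/(-4))*(-94 - 132) = -I*√7/4*(-226) = 113*I*√7/2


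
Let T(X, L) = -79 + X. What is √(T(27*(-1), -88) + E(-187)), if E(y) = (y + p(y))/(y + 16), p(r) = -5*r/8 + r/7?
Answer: I*√268562378/1596 ≈ 10.268*I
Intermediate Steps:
p(r) = -27*r/56 (p(r) = -5*r*(⅛) + r*(⅐) = -5*r/8 + r/7 = -27*r/56)
E(y) = 29*y/(56*(16 + y)) (E(y) = (y - 27*y/56)/(y + 16) = (29*y/56)/(16 + y) = 29*y/(56*(16 + y)))
√(T(27*(-1), -88) + E(-187)) = √((-79 + 27*(-1)) + (29/56)*(-187)/(16 - 187)) = √((-79 - 27) + (29/56)*(-187)/(-171)) = √(-106 + (29/56)*(-187)*(-1/171)) = √(-106 + 5423/9576) = √(-1009633/9576) = I*√268562378/1596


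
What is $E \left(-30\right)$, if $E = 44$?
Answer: $-1320$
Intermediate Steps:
$E \left(-30\right) = 44 \left(-30\right) = -1320$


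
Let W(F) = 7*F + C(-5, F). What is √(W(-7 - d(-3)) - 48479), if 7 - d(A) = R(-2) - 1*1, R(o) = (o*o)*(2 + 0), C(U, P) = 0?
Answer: 12*I*√337 ≈ 220.29*I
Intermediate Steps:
R(o) = 2*o² (R(o) = o²*2 = 2*o²)
d(A) = 0 (d(A) = 7 - (2*(-2)² - 1*1) = 7 - (2*4 - 1) = 7 - (8 - 1) = 7 - 1*7 = 7 - 7 = 0)
W(F) = 7*F (W(F) = 7*F + 0 = 7*F)
√(W(-7 - d(-3)) - 48479) = √(7*(-7 - 1*0) - 48479) = √(7*(-7 + 0) - 48479) = √(7*(-7) - 48479) = √(-49 - 48479) = √(-48528) = 12*I*√337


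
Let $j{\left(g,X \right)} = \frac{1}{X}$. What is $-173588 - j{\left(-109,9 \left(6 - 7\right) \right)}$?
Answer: $- \frac{1562291}{9} \approx -1.7359 \cdot 10^{5}$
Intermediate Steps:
$-173588 - j{\left(-109,9 \left(6 - 7\right) \right)} = -173588 - \frac{1}{9 \left(6 - 7\right)} = -173588 - \frac{1}{9 \left(-1\right)} = -173588 - \frac{1}{-9} = -173588 - - \frac{1}{9} = -173588 + \frac{1}{9} = - \frac{1562291}{9}$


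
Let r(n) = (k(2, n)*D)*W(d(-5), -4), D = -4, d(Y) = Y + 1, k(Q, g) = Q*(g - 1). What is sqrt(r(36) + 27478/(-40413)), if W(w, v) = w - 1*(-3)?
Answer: sqrt(456188490906)/40413 ≈ 16.713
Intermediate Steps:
k(Q, g) = Q*(-1 + g)
d(Y) = 1 + Y
W(w, v) = 3 + w (W(w, v) = w + 3 = 3 + w)
r(n) = -8 + 8*n (r(n) = ((2*(-1 + n))*(-4))*(3 + (1 - 5)) = ((-2 + 2*n)*(-4))*(3 - 4) = (8 - 8*n)*(-1) = -8 + 8*n)
sqrt(r(36) + 27478/(-40413)) = sqrt((-8 + 8*36) + 27478/(-40413)) = sqrt((-8 + 288) + 27478*(-1/40413)) = sqrt(280 - 27478/40413) = sqrt(11288162/40413) = sqrt(456188490906)/40413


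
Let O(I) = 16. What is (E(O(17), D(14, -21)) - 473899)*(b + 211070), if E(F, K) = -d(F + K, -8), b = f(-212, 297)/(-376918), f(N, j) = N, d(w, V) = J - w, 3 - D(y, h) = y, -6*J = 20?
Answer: -56551327440066592/565377 ≈ -1.0002e+11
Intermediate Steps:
J = -10/3 (J = -⅙*20 = -10/3 ≈ -3.3333)
D(y, h) = 3 - y
d(w, V) = -10/3 - w
b = 106/188459 (b = -212/(-376918) = -212*(-1/376918) = 106/188459 ≈ 0.00056246)
E(F, K) = 10/3 + F + K (E(F, K) = -(-10/3 - (F + K)) = -(-10/3 + (-F - K)) = -(-10/3 - F - K) = 10/3 + F + K)
(E(O(17), D(14, -21)) - 473899)*(b + 211070) = ((10/3 + 16 + (3 - 1*14)) - 473899)*(106/188459 + 211070) = ((10/3 + 16 + (3 - 14)) - 473899)*(39778041236/188459) = ((10/3 + 16 - 11) - 473899)*(39778041236/188459) = (25/3 - 473899)*(39778041236/188459) = -1421672/3*39778041236/188459 = -56551327440066592/565377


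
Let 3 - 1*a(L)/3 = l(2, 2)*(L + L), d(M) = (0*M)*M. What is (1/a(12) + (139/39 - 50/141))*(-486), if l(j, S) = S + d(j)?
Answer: -4754232/3055 ≈ -1556.2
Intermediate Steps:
d(M) = 0 (d(M) = 0*M = 0)
l(j, S) = S (l(j, S) = S + 0 = S)
a(L) = 9 - 12*L (a(L) = 9 - 6*(L + L) = 9 - 6*2*L = 9 - 12*L)
(1/a(12) + (139/39 - 50/141))*(-486) = (1/(9 - 12*12) + (139/39 - 50/141))*(-486) = (1/(9 - 144) + (139*(1/39) - 50*1/141))*(-486) = (1/(-135) + (139/39 - 50/141))*(-486) = (-1/135 + 1961/611)*(-486) = (264124/82485)*(-486) = -4754232/3055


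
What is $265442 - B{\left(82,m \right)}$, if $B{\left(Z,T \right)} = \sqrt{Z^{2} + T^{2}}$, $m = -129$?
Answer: $265442 - \sqrt{23365} \approx 2.6529 \cdot 10^{5}$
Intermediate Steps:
$B{\left(Z,T \right)} = \sqrt{T^{2} + Z^{2}}$
$265442 - B{\left(82,m \right)} = 265442 - \sqrt{\left(-129\right)^{2} + 82^{2}} = 265442 - \sqrt{16641 + 6724} = 265442 - \sqrt{23365}$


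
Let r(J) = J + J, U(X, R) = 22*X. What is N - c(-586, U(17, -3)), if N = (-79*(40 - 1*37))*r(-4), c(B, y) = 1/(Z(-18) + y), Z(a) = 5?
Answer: 718583/379 ≈ 1896.0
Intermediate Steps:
r(J) = 2*J
c(B, y) = 1/(5 + y)
N = 1896 (N = (-79*(40 - 1*37))*(2*(-4)) = -79*(40 - 37)*(-8) = -79*3*(-8) = -237*(-8) = 1896)
N - c(-586, U(17, -3)) = 1896 - 1/(5 + 22*17) = 1896 - 1/(5 + 374) = 1896 - 1/379 = 718583/379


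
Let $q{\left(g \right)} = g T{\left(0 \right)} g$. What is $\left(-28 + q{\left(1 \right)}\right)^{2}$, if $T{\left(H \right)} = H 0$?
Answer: $784$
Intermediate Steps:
$T{\left(H \right)} = 0$
$q{\left(g \right)} = 0$ ($q{\left(g \right)} = g 0 g = 0 g = 0$)
$\left(-28 + q{\left(1 \right)}\right)^{2} = \left(-28 + 0\right)^{2} = \left(-28\right)^{2} = 784$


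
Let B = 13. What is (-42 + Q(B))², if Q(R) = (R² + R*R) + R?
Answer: 95481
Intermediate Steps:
Q(R) = R + 2*R² (Q(R) = (R² + R²) + R = 2*R² + R = R + 2*R²)
(-42 + Q(B))² = (-42 + 13*(1 + 2*13))² = (-42 + 13*(1 + 26))² = (-42 + 13*27)² = (-42 + 351)² = 309² = 95481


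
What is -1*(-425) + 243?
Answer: 668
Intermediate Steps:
-1*(-425) + 243 = 425 + 243 = 668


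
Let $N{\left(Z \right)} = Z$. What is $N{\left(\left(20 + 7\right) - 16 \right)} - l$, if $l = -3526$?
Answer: $3537$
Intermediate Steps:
$N{\left(\left(20 + 7\right) - 16 \right)} - l = \left(\left(20 + 7\right) - 16\right) - -3526 = \left(27 - 16\right) + 3526 = 11 + 3526 = 3537$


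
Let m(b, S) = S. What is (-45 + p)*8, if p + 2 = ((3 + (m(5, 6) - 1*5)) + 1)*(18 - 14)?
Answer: -216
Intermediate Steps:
p = 18 (p = -2 + ((3 + (6 - 1*5)) + 1)*(18 - 14) = -2 + ((3 + (6 - 5)) + 1)*4 = -2 + ((3 + 1) + 1)*4 = -2 + (4 + 1)*4 = -2 + 5*4 = -2 + 20 = 18)
(-45 + p)*8 = (-45 + 18)*8 = -27*8 = -216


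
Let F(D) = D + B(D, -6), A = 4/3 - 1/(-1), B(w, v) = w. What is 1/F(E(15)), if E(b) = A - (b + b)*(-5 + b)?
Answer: -3/1786 ≈ -0.0016797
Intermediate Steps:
A = 7/3 (A = 4*(⅓) - 1*(-1) = 4/3 + 1 = 7/3 ≈ 2.3333)
E(b) = 7/3 - 2*b*(-5 + b) (E(b) = 7/3 - (b + b)*(-5 + b) = 7/3 - 2*b*(-5 + b))
F(D) = 2*D (F(D) = D + D = 2*D)
1/F(E(15)) = 1/(2*(7/3 - 2*15² + 10*15)) = 1/(2*(7/3 - 2*225 + 150)) = 1/(2*(7/3 - 450 + 150)) = 1/(2*(-893/3)) = 1/(-1786/3) = -3/1786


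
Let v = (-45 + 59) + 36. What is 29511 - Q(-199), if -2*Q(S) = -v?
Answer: 29486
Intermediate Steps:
v = 50 (v = 14 + 36 = 50)
Q(S) = 25 (Q(S) = -(-1)*50/2 = -1/2*(-50) = 25)
29511 - Q(-199) = 29511 - 1*25 = 29511 - 25 = 29486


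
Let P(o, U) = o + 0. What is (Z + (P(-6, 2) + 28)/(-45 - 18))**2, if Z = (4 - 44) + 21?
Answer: 1485961/3969 ≈ 374.39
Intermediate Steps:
P(o, U) = o
Z = -19 (Z = -40 + 21 = -19)
(Z + (P(-6, 2) + 28)/(-45 - 18))**2 = (-19 + (-6 + 28)/(-45 - 18))**2 = (-19 + 22/(-63))**2 = (-19 + 22*(-1/63))**2 = (-19 - 22/63)**2 = (-1219/63)**2 = 1485961/3969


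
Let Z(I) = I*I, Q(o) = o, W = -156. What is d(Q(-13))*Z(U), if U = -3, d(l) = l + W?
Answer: -1521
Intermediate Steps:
d(l) = -156 + l (d(l) = l - 156 = -156 + l)
Z(I) = I²
d(Q(-13))*Z(U) = (-156 - 13)*(-3)² = -169*9 = -1521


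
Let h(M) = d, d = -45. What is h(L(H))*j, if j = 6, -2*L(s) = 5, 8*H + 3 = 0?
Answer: -270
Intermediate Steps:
H = -3/8 (H = -3/8 + (⅛)*0 = -3/8 + 0 = -3/8 ≈ -0.37500)
L(s) = -5/2 (L(s) = -½*5 = -5/2)
h(M) = -45
h(L(H))*j = -45*6 = -270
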